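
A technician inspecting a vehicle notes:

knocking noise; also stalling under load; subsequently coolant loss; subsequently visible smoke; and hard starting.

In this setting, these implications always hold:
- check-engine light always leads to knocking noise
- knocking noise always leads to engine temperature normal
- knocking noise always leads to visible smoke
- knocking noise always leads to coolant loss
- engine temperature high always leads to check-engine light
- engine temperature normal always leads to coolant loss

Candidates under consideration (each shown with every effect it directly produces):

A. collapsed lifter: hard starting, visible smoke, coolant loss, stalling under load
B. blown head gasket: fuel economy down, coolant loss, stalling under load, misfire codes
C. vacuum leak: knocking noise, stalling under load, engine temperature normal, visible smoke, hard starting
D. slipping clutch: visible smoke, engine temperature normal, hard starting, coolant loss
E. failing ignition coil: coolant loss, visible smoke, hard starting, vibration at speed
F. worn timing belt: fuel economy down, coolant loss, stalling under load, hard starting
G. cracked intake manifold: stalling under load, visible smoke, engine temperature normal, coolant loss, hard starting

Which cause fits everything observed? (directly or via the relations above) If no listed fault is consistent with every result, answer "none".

C

Per-candidate check:
(A) collapsed lifter — knocking noise NO; stalling under load yes; coolant loss yes; visible smoke yes; hard starting yes
(B) blown head gasket — knocking noise NO; stalling under load yes; coolant loss yes; visible smoke NO; hard starting NO
(C) vacuum leak — knocking noise yes; stalling under load yes; coolant loss yes (by knocking noise → coolant loss); visible smoke yes; hard starting yes
(D) slipping clutch — does not account for knocking noise, stalling under load
(E) failing ignition coil — knocking noise NO; stalling under load NO; coolant loss yes; visible smoke yes; hard starting yes
(F) worn timing belt — does not account for knocking noise, visible smoke
(G) cracked intake manifold — knocking noise NO; stalling under load yes; coolant loss yes; visible smoke yes; hard starting yes
(C) is the only candidate with no mismatches.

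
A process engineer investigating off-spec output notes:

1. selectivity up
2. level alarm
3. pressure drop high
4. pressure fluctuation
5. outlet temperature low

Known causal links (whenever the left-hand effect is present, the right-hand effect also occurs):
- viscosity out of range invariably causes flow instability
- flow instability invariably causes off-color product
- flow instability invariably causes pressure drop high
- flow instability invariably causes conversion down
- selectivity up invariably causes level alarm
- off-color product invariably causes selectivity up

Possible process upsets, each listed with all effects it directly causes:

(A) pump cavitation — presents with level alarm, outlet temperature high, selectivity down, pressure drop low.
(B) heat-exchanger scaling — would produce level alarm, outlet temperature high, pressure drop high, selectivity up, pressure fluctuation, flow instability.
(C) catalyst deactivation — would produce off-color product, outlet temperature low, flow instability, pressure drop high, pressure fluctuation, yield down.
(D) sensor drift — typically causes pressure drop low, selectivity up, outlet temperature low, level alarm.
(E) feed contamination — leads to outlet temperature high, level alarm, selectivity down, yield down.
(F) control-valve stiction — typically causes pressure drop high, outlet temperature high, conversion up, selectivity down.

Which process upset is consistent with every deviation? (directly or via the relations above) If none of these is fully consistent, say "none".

C

For each candidate, compare predicted effects to what was observed:
(A) pump cavitation — selectivity up ✗; level alarm ✓; pressure drop high ✗; pressure fluctuation ✗; outlet temperature low ✗
(B) heat-exchanger scaling — selectivity up ✓; level alarm ✓; pressure drop high ✓; pressure fluctuation ✓; outlet temperature low ✗
(C) catalyst deactivation — accounts for every observation (selectivity up by off-color product → selectivity up)
(D) sensor drift — selectivity up ✓; level alarm ✓; pressure drop high ✗; pressure fluctuation ✗; outlet temperature low ✓
(E) feed contamination — fails on selectivity up, pressure drop high, pressure fluctuation, outlet temperature low (predicts selectivity down, not selectivity up; predicts outlet temperature high, not outlet temperature low)
(F) control-valve stiction — selectivity up ✗; level alarm ✗; pressure drop high ✓; pressure fluctuation ✗; outlet temperature low ✗
Only (C) is consistent with every observation.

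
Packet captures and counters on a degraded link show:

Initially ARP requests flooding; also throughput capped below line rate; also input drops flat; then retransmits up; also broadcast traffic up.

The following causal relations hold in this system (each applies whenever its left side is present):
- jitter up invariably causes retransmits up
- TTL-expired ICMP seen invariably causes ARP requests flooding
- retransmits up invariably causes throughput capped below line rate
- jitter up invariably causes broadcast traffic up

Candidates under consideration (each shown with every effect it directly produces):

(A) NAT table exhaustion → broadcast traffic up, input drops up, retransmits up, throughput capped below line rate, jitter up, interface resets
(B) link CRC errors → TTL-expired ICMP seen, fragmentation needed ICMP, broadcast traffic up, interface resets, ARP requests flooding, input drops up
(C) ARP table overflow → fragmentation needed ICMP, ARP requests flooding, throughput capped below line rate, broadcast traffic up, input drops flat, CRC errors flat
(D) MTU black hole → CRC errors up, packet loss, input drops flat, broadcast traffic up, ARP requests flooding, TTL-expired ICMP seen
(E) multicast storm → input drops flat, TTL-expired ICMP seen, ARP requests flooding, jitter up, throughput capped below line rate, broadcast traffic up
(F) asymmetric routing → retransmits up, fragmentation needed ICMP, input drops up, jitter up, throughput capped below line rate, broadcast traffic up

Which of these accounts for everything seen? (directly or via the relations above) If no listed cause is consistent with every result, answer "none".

For each candidate, compare predicted effects to what was observed:
(A) NAT table exhaustion — ARP requests flooding miss; throughput capped below line rate match; input drops flat miss; retransmits up match; broadcast traffic up match
(B) link CRC errors — fails on throughput capped below line rate, input drops flat, retransmits up (predicts input drops up, not input drops flat)
(C) ARP table overflow — ARP requests flooding match; throughput capped below line rate match; input drops flat match; retransmits up miss; broadcast traffic up match
(D) MTU black hole — does not account for throughput capped below line rate, retransmits up
(E) multicast storm — ARP requests flooding match; throughput capped below line rate match; input drops flat match; retransmits up match (via jitter up → retransmits up); broadcast traffic up match
(F) asymmetric routing — fails on ARP requests flooding, input drops flat (predicts input drops up, not input drops flat)
(E) is the only candidate with no mismatches.

E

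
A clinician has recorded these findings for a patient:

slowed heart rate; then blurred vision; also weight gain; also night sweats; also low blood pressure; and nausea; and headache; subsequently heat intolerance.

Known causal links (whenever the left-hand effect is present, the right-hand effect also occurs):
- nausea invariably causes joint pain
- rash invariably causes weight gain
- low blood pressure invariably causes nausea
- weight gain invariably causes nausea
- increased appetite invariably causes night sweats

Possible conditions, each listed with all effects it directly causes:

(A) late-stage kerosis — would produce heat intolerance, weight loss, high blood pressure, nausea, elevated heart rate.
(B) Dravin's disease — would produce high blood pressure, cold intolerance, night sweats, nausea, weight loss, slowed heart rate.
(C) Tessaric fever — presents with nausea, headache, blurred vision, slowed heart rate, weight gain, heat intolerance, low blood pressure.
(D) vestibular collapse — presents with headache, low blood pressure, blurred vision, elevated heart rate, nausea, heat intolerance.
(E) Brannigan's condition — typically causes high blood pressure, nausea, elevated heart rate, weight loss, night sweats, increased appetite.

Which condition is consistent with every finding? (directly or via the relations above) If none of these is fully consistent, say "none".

none

Per-candidate check:
(A) late-stage kerosis — fails on slowed heart rate, blurred vision, weight gain, night sweats, low blood pressure, headache (predicts elevated heart rate, not slowed heart rate; predicts weight loss, not weight gain; predicts high blood pressure, not low blood pressure)
(B) Dravin's disease — slowed heart rate ✓; blurred vision ✗; weight gain ✗; night sweats ✓; low blood pressure ✗; nausea ✓; headache ✗; heat intolerance ✗
(C) Tessaric fever — slowed heart rate ✓; blurred vision ✓; weight gain ✓; night sweats ✗; low blood pressure ✓; nausea ✓; headache ✓; heat intolerance ✓
(D) vestibular collapse — slowed heart rate ✗; blurred vision ✓; weight gain ✗; night sweats ✗; low blood pressure ✓; nausea ✓; headache ✓; heat intolerance ✓
(E) Brannigan's condition — slowed heart rate ✗; blurred vision ✗; weight gain ✗; night sweats ✓; low blood pressure ✗; nausea ✓; headache ✗; heat intolerance ✗
Every candidate fails on at least one observation.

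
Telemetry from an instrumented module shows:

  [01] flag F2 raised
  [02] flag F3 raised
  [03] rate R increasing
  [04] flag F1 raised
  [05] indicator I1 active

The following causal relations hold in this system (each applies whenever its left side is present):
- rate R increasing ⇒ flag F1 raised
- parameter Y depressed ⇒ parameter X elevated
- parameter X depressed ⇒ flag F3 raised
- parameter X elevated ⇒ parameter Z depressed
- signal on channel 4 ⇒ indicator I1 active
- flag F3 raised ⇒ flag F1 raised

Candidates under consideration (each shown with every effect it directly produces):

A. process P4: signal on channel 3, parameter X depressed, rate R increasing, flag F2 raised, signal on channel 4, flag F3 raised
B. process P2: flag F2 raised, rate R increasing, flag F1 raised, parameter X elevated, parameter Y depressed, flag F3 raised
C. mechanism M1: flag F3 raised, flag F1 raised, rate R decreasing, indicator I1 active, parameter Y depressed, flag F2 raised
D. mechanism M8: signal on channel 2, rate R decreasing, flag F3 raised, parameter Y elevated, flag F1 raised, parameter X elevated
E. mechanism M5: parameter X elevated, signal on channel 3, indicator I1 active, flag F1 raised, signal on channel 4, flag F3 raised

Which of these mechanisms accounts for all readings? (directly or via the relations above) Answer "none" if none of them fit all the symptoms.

A

Testing each hypothesis:
(A) process P4 — flag F2 raised +; flag F3 raised +; rate R increasing +; flag F1 raised + (through flag F3 raised → flag F1 raised); indicator I1 active + (through signal on channel 4 → indicator I1 active)
(B) process P2 — does not account for indicator I1 active
(C) mechanism M1 — fails on rate R increasing (predicts rate R decreasing, not rate R increasing)
(D) mechanism M8 — flag F2 raised -; flag F3 raised +; rate R increasing -; flag F1 raised +; indicator I1 active -
(E) mechanism M5 — flag F2 raised -; flag F3 raised +; rate R increasing -; flag F1 raised +; indicator I1 active +
Only (A) is consistent with every observation.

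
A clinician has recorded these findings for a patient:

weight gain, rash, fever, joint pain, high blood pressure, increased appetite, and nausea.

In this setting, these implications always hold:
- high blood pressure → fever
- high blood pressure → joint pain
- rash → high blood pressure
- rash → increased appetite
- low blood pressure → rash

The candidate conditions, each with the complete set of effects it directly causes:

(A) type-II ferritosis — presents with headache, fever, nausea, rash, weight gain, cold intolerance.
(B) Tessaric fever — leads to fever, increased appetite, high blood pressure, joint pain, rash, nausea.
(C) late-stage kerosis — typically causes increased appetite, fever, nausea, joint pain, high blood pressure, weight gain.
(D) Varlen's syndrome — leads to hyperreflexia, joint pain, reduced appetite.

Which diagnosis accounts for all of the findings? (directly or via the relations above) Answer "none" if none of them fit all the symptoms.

For each candidate, compare predicted effects to what was observed:
(A) type-II ferritosis — weight gain +; rash +; fever +; joint pain + (through rash → high blood pressure → joint pain); high blood pressure + (through rash → high blood pressure); increased appetite + (through rash → increased appetite); nausea +
(B) Tessaric fever — does not account for weight gain
(C) late-stage kerosis — does not account for rash
(D) Varlen's syndrome — weight gain -; rash -; fever -; joint pain +; high blood pressure -; increased appetite -; nausea -
Only (A) is consistent with every observation.

A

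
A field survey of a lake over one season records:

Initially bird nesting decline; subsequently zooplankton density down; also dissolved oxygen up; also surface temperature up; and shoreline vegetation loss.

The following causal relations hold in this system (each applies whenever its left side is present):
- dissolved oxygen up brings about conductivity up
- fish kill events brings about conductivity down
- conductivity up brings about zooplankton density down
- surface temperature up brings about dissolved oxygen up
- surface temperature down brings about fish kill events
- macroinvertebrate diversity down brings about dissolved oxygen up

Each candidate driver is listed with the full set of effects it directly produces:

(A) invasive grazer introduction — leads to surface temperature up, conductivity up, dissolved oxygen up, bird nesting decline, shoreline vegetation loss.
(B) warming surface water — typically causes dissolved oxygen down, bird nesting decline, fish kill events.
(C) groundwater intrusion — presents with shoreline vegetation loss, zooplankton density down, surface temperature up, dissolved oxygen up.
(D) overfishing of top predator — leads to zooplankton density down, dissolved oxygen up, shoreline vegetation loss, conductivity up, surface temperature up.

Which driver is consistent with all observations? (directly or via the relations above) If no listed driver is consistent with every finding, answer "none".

Per-candidate check:
(A) invasive grazer introduction — accounts for every observation (zooplankton density down via conductivity up → zooplankton density down)
(B) warming surface water — bird nesting decline match; zooplankton density down miss; dissolved oxygen up miss; surface temperature up miss; shoreline vegetation loss miss
(C) groundwater intrusion — does not account for bird nesting decline
(D) overfishing of top predator — does not account for bird nesting decline
(A) alone accounts for all the evidence.

A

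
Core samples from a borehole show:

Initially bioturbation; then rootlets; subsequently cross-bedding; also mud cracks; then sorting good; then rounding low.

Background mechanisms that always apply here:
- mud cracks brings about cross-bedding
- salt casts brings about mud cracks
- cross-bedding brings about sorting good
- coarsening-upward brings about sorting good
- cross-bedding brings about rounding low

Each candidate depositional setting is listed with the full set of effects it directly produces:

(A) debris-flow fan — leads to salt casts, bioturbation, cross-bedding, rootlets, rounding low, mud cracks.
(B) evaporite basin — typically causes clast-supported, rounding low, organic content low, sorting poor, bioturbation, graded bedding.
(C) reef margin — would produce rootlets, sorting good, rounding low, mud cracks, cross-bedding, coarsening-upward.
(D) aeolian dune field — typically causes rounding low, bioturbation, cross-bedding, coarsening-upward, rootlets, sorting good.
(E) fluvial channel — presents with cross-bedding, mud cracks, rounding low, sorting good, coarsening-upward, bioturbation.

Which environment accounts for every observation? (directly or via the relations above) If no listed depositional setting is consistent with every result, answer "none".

A

Testing each hypothesis:
(A) debris-flow fan — bioturbation match; rootlets match; cross-bedding match; mud cracks match; sorting good match (by cross-bedding → sorting good); rounding low match
(B) evaporite basin — bioturbation match; rootlets miss; cross-bedding miss; mud cracks miss; sorting good miss; rounding low match
(C) reef margin — does not account for bioturbation
(D) aeolian dune field — does not account for mud cracks
(E) fluvial channel — bioturbation match; rootlets miss; cross-bedding match; mud cracks match; sorting good match; rounding low match
Only (A) is consistent with every observation.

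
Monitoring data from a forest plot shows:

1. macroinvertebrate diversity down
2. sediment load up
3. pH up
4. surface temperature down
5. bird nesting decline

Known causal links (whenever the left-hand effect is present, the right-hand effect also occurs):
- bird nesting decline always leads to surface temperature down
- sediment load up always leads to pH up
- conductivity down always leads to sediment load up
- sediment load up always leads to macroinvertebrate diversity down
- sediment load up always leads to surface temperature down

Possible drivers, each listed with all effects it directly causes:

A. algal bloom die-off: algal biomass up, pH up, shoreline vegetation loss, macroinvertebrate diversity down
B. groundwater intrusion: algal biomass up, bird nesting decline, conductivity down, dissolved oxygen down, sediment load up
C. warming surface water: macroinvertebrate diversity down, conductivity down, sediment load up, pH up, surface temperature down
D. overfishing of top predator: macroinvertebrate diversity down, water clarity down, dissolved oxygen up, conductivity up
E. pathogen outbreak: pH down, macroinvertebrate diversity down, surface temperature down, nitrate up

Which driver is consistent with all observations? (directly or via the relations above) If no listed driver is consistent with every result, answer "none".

Checking each candidate against the observations:
(A) algal bloom die-off — macroinvertebrate diversity down match; sediment load up miss; pH up match; surface temperature down miss; bird nesting decline miss
(B) groundwater intrusion — macroinvertebrate diversity down match (through sediment load up → macroinvertebrate diversity down); sediment load up match; pH up match (through sediment load up → pH up); surface temperature down match (through sediment load up → surface temperature down); bird nesting decline match
(C) warming surface water — macroinvertebrate diversity down match; sediment load up match; pH up match; surface temperature down match; bird nesting decline miss
(D) overfishing of top predator — macroinvertebrate diversity down match; sediment load up miss; pH up miss; surface temperature down miss; bird nesting decline miss
(E) pathogen outbreak — macroinvertebrate diversity down match; sediment load up miss; pH up miss; surface temperature down match; bird nesting decline miss
Only (B) is consistent with every observation.

B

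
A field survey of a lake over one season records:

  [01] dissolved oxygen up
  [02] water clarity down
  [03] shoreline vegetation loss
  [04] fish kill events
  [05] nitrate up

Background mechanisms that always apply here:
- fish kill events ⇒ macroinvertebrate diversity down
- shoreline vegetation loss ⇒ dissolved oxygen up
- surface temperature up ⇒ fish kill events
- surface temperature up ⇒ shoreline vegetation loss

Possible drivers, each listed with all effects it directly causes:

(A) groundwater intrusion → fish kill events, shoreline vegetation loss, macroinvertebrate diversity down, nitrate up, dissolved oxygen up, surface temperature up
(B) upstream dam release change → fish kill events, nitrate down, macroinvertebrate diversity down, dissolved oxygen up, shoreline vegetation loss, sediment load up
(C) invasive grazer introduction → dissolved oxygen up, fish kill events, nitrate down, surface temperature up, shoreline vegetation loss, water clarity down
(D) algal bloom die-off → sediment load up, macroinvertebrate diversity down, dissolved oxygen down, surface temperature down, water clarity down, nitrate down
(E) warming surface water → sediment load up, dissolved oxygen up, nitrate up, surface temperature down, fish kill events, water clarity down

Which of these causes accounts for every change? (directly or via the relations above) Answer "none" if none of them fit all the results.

Testing each hypothesis:
(A) groundwater intrusion — dissolved oxygen up +; water clarity down -; shoreline vegetation loss +; fish kill events +; nitrate up +
(B) upstream dam release change — fails on water clarity down, nitrate up (predicts nitrate down, not nitrate up)
(C) invasive grazer introduction — dissolved oxygen up +; water clarity down +; shoreline vegetation loss +; fish kill events +; nitrate up -
(D) algal bloom die-off — dissolved oxygen up -; water clarity down +; shoreline vegetation loss -; fish kill events -; nitrate up -
(E) warming surface water — dissolved oxygen up +; water clarity down +; shoreline vegetation loss -; fish kill events +; nitrate up +
Every candidate fails on at least one observation.

none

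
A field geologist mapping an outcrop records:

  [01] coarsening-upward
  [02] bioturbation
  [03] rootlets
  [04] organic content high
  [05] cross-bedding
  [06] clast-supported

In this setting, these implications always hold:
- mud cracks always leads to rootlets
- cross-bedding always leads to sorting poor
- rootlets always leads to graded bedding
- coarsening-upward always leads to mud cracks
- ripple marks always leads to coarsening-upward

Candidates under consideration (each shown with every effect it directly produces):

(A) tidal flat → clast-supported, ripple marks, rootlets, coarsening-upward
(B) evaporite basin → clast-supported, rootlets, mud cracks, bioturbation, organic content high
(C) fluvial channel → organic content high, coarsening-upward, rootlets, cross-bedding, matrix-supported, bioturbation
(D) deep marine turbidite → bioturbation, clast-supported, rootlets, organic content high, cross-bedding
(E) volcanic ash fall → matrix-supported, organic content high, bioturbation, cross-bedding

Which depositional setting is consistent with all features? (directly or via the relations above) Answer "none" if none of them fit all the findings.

For each candidate, compare predicted effects to what was observed:
(A) tidal flat — coarsening-upward match; bioturbation miss; rootlets match; organic content high miss; cross-bedding miss; clast-supported match
(B) evaporite basin — coarsening-upward miss; bioturbation match; rootlets match; organic content high match; cross-bedding miss; clast-supported match
(C) fluvial channel — fails on clast-supported (predicts matrix-supported, not clast-supported)
(D) deep marine turbidite — does not account for coarsening-upward
(E) volcanic ash fall — fails on coarsening-upward, rootlets, clast-supported (predicts matrix-supported, not clast-supported)
None of the listed candidates fits everything.

none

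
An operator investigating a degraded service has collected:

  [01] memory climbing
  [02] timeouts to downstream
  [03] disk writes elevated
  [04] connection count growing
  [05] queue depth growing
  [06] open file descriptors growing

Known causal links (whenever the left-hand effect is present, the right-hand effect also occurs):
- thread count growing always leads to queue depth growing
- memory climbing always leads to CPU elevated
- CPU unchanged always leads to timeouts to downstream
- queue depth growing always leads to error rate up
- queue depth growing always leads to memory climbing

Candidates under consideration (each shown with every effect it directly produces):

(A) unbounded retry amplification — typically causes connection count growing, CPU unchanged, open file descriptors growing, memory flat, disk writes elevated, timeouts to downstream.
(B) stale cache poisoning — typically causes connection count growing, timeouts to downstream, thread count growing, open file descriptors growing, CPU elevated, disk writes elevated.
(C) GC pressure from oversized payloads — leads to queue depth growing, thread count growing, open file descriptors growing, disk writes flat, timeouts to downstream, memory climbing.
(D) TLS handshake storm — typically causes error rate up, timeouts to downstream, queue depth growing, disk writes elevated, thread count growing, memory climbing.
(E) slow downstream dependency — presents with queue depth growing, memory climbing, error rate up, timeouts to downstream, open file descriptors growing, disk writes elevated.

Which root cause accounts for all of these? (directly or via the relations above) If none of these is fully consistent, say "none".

B

Per-candidate check:
(A) unbounded retry amplification — memory climbing NO; timeouts to downstream yes; disk writes elevated yes; connection count growing yes; queue depth growing NO; open file descriptors growing yes
(B) stale cache poisoning — accounts for every observation (memory climbing via thread count growing → queue depth growing → memory climbing)
(C) GC pressure from oversized payloads — fails on disk writes elevated, connection count growing (predicts disk writes flat, not disk writes elevated)
(D) TLS handshake storm — memory climbing yes; timeouts to downstream yes; disk writes elevated yes; connection count growing NO; queue depth growing yes; open file descriptors growing NO
(E) slow downstream dependency — does not account for connection count growing
(B) is the only candidate with no mismatches.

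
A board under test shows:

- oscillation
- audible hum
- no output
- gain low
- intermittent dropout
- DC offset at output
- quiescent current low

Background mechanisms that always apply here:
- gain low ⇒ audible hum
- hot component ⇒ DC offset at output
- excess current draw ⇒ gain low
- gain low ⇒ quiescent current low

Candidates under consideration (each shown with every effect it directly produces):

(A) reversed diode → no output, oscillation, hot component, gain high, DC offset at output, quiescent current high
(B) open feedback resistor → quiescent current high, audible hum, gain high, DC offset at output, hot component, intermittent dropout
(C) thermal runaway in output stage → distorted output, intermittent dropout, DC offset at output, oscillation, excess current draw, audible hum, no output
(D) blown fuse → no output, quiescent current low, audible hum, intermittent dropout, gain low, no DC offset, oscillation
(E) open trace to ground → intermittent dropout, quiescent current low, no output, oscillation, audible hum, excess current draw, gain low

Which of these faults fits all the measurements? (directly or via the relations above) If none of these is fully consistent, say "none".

C

For each candidate, compare predicted effects to what was observed:
(A) reversed diode — fails on audible hum, gain low, intermittent dropout, quiescent current low (predicts gain high, not gain low; predicts quiescent current high, not quiescent current low)
(B) open feedback resistor — fails on oscillation, no output, gain low, quiescent current low (predicts gain high, not gain low; predicts quiescent current high, not quiescent current low)
(C) thermal runaway in output stage — oscillation +; audible hum +; no output +; gain low + (by excess current draw → gain low); intermittent dropout +; DC offset at output +; quiescent current low + (by excess current draw → gain low → quiescent current low)
(D) blown fuse — fails on DC offset at output (predicts no DC offset, not DC offset at output)
(E) open trace to ground — does not account for DC offset at output
(C) alone accounts for all the evidence.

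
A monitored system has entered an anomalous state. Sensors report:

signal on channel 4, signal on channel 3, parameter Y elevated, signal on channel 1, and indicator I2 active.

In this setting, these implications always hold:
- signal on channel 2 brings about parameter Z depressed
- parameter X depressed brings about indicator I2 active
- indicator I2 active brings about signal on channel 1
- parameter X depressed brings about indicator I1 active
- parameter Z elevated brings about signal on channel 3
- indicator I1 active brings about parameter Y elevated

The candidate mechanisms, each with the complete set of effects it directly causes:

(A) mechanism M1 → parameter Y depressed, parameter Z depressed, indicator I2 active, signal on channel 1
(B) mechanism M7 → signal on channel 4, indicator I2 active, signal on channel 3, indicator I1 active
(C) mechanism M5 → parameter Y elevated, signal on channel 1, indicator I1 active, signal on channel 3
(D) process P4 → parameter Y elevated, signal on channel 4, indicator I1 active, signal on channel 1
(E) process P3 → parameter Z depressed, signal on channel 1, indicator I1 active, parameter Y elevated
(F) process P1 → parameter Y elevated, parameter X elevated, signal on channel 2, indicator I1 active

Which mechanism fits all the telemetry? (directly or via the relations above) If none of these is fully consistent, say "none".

Checking each candidate against the observations:
(A) mechanism M1 — fails on signal on channel 4, signal on channel 3, parameter Y elevated (predicts parameter Y depressed, not parameter Y elevated)
(B) mechanism M7 — signal on channel 4 +; signal on channel 3 +; parameter Y elevated + (through indicator I1 active → parameter Y elevated); signal on channel 1 + (through indicator I2 active → signal on channel 1); indicator I2 active +
(C) mechanism M5 — does not account for signal on channel 4, indicator I2 active
(D) process P4 — signal on channel 4 +; signal on channel 3 -; parameter Y elevated +; signal on channel 1 +; indicator I2 active -
(E) process P3 — signal on channel 4 -; signal on channel 3 -; parameter Y elevated +; signal on channel 1 +; indicator I2 active -
(F) process P1 — signal on channel 4 -; signal on channel 3 -; parameter Y elevated +; signal on channel 1 -; indicator I2 active -
Only (B) is consistent with every observation.

B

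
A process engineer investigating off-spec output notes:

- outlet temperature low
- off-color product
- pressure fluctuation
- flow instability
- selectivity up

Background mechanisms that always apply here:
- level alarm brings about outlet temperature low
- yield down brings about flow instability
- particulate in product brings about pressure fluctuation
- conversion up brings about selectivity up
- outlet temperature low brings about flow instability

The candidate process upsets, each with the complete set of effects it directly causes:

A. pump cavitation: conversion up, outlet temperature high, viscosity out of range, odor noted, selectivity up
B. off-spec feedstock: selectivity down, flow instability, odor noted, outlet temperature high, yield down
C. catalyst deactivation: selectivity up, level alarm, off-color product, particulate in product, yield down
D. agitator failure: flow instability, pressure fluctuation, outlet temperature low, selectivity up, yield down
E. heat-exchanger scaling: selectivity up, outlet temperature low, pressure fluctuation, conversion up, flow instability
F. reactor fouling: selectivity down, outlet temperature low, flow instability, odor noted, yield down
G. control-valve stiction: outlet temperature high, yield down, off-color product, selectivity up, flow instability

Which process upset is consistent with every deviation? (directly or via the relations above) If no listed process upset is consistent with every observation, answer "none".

C

Testing each hypothesis:
(A) pump cavitation — outlet temperature low -; off-color product -; pressure fluctuation -; flow instability -; selectivity up +
(B) off-spec feedstock — outlet temperature low -; off-color product -; pressure fluctuation -; flow instability +; selectivity up -
(C) catalyst deactivation — outlet temperature low + (by level alarm → outlet temperature low); off-color product +; pressure fluctuation + (by particulate in product → pressure fluctuation); flow instability + (by yield down → flow instability); selectivity up +
(D) agitator failure — outlet temperature low +; off-color product -; pressure fluctuation +; flow instability +; selectivity up +
(E) heat-exchanger scaling — does not account for off-color product
(F) reactor fouling — fails on off-color product, pressure fluctuation, selectivity up (predicts selectivity down, not selectivity up)
(G) control-valve stiction — outlet temperature low -; off-color product +; pressure fluctuation -; flow instability +; selectivity up +
(C) is the only candidate with no mismatches.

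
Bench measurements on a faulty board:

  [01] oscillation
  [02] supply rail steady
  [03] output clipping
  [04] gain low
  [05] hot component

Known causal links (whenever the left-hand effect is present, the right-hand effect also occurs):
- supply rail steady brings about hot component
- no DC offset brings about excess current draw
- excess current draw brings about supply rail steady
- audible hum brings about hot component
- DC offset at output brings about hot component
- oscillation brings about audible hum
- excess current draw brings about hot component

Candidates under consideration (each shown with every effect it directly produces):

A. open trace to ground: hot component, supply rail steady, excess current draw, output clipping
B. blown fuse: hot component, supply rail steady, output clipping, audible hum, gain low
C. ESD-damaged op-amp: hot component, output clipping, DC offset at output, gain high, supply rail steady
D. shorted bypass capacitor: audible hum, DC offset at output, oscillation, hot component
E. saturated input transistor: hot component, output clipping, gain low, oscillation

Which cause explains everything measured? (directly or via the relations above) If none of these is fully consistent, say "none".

Per-candidate check:
(A) open trace to ground — oscillation NO; supply rail steady yes; output clipping yes; gain low NO; hot component yes
(B) blown fuse — oscillation NO; supply rail steady yes; output clipping yes; gain low yes; hot component yes
(C) ESD-damaged op-amp — oscillation NO; supply rail steady yes; output clipping yes; gain low NO; hot component yes
(D) shorted bypass capacitor — does not account for supply rail steady, output clipping, gain low
(E) saturated input transistor — does not account for supply rail steady
None of the listed candidates fits everything.

none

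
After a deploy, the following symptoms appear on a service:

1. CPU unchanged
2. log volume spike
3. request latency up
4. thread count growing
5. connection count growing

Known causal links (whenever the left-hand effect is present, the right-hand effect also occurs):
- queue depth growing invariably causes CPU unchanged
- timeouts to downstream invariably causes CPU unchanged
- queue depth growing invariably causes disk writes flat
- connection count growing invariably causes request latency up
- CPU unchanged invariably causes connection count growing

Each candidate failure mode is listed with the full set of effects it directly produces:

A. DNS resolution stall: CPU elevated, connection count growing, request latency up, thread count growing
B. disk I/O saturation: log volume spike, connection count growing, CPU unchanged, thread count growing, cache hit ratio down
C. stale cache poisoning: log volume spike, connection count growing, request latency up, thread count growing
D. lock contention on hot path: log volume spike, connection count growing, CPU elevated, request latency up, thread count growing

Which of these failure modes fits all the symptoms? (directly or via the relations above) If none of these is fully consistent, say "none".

Checking each candidate against the observations:
(A) DNS resolution stall — CPU unchanged miss; log volume spike miss; request latency up match; thread count growing match; connection count growing match
(B) disk I/O saturation — CPU unchanged match; log volume spike match; request latency up match (via connection count growing → request latency up); thread count growing match; connection count growing match
(C) stale cache poisoning — CPU unchanged miss; log volume spike match; request latency up match; thread count growing match; connection count growing match
(D) lock contention on hot path — fails on CPU unchanged (predicts CPU elevated, not CPU unchanged)
Only (B) is consistent with every observation.

B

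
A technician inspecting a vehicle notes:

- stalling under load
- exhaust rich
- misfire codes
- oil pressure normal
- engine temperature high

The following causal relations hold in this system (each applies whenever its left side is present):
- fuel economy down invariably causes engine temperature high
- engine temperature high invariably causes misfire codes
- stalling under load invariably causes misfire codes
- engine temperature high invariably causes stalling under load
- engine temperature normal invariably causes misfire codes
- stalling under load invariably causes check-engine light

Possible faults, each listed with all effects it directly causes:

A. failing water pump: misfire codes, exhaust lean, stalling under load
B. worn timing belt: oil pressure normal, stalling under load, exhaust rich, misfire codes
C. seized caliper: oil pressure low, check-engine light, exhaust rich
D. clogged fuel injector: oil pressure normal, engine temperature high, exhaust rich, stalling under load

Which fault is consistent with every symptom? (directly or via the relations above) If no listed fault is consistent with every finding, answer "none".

Checking each candidate against the observations:
(A) failing water pump — stalling under load ✓; exhaust rich ✗; misfire codes ✓; oil pressure normal ✗; engine temperature high ✗
(B) worn timing belt — stalling under load ✓; exhaust rich ✓; misfire codes ✓; oil pressure normal ✓; engine temperature high ✗
(C) seized caliper — stalling under load ✗; exhaust rich ✓; misfire codes ✗; oil pressure normal ✗; engine temperature high ✗
(D) clogged fuel injector — stalling under load ✓; exhaust rich ✓; misfire codes ✓ (by stalling under load → misfire codes); oil pressure normal ✓; engine temperature high ✓
(D) alone accounts for all the evidence.

D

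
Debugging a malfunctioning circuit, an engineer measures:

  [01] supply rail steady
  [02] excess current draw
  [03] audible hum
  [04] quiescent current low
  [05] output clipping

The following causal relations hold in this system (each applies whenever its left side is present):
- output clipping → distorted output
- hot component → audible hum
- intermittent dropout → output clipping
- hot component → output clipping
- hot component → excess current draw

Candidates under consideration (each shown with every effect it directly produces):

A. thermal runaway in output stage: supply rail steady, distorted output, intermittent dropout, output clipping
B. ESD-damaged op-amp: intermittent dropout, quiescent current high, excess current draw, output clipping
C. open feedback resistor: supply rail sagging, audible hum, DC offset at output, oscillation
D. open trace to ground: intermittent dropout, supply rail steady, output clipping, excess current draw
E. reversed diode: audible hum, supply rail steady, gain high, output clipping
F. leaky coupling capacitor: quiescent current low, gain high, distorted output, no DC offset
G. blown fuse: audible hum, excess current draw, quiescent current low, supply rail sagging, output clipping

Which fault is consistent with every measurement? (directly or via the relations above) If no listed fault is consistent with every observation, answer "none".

Testing each hypothesis:
(A) thermal runaway in output stage — does not account for excess current draw, audible hum, quiescent current low
(B) ESD-damaged op-amp — supply rail steady -; excess current draw +; audible hum -; quiescent current low -; output clipping +
(C) open feedback resistor — fails on supply rail steady, excess current draw, quiescent current low, output clipping (predicts supply rail sagging, not supply rail steady)
(D) open trace to ground — supply rail steady +; excess current draw +; audible hum -; quiescent current low -; output clipping +
(E) reversed diode — supply rail steady +; excess current draw -; audible hum +; quiescent current low -; output clipping +
(F) leaky coupling capacitor — supply rail steady -; excess current draw -; audible hum -; quiescent current low +; output clipping -
(G) blown fuse — supply rail steady -; excess current draw +; audible hum +; quiescent current low +; output clipping +
No candidate is consistent with all observations.

none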